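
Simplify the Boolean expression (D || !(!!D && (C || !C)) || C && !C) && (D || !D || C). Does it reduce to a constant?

(D || !(!!D && (C || !C)) || C && !C) && (D || !D || C)
= (D || !(!!D && (C || !C))) && (D || !D || C)
= (D || !(D && (C || !C))) && (D || !D || C)
= (D || !D) && (D || !D || C)
= D || !D
= true

true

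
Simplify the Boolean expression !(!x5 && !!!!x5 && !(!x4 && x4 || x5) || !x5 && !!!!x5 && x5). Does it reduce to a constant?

true

!(!x5 && !!!!x5 && !(!x4 && x4 || x5) || !x5 && !!!!x5 && x5)
= !(!x5 && !!!!x5 && !x5 || !x5 && !!!!x5 && x5)
= !(!x5 && !!!!x5)
= !(!x5 && !!x5)
= x5 || !x5
= true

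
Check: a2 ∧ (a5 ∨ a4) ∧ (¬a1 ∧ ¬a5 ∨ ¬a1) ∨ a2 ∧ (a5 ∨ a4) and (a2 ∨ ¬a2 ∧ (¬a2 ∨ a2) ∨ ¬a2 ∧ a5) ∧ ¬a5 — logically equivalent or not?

E1: a2 ∧ (a5 ∨ a4) ∧ (¬a1 ∧ ¬a5 ∨ ¬a1) ∨ a2 ∧ (a5 ∨ a4)
    = a2 ∧ (a5 ∨ a4) ∧ ¬a1 ∨ a2 ∧ (a5 ∨ a4)   — absorption
    = a2 ∧ (a5 ∨ a4)   — absorption
E2: (a2 ∨ ¬a2 ∧ (¬a2 ∨ a2) ∨ ¬a2 ∧ a5) ∧ ¬a5
    = (a2 ∨ ¬a2 ∨ ¬a2 ∧ a5) ∧ ¬a5   — complement / identity
    = (a2 ∨ ¬a2) ∧ ¬a5   — absorption
    = ¬a5   — complement / identity
These differ: at a1=0, a2=0, a4=0, a5=0, E1 = 0 but E2 = 1.

No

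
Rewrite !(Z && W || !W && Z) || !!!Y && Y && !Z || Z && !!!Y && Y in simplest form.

!(Z && W || !W && Z) || !!!Y && Y && !Z || Z && !!!Y && Y
= !Z || !!!Y && Y && !Z || Z && !!!Y && Y   (distribution)
= !Z || !!!Y && Y   (distribution)
= !Z || !Y && Y   (double negation)
= !Z   (complement / identity)

!Z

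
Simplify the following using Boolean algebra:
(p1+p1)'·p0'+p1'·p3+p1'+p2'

(p1+p1)'·p0'+p1'·p3+p1'+p2'
= p1'·p0'+p1'·p3+p1'+p2'   — idempotence
= p1'·p0'+p1'+p2'   — absorption
= p1'+p2'   — absorption

p1'+p2'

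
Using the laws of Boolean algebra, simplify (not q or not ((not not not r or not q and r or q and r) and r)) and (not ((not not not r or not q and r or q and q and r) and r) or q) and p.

(not q or not ((not not not r or not q and r or q and r) and r)) and (not ((not not not r or not q and r or q and q and r) and r) or q) and p
= (not q or not ((not not not r or not q and r or q and r) and r)) and (not ((not not not r or not q and r or q and r) and r) or q) and p   — idempotence
= (not q and q or not ((not not not r or not q and r or q and r) and r)) and p   — distribution
= (not q and q or not ((not r or not q and r or q and r) and r)) and p   — double negation
= (not q and q or not ((not r or r) and r)) and p   — distribution
= not ((not r or r) and r) and p   — complement / identity
= not r and p   — complement / identity

not r and p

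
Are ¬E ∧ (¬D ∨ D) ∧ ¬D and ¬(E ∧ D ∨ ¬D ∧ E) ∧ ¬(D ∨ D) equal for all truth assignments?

Yes

E1: ¬E ∧ (¬D ∨ D) ∧ ¬D
    = ¬E ∧ ¬D   (complement / identity)
E2: ¬(E ∧ D ∨ ¬D ∧ E) ∧ ¬(D ∨ D)
    = ¬E ∧ ¬(D ∨ D)   (distribution)
    = ¬E ∧ ¬D   (idempotence)
Both reduce to ¬E ∧ ¬D, so they are equivalent.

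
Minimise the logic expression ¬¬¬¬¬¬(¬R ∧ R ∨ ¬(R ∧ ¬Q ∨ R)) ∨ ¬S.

¬¬¬¬¬¬(¬R ∧ R ∨ ¬(R ∧ ¬Q ∨ R)) ∨ ¬S
= ¬¬¬¬(¬R ∧ R ∨ ¬(R ∧ ¬Q ∨ R)) ∨ ¬S   (double negation)
= ¬¬¬¬¬(R ∧ ¬Q ∨ R) ∨ ¬S   (complement / identity)
= ¬¬¬¬¬R ∨ ¬S   (absorption)
= ¬¬¬R ∨ ¬S   (double negation)
= ¬R ∨ ¬S   (double negation)

¬R ∨ ¬S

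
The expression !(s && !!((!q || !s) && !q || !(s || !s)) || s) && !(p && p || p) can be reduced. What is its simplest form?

!s && !p

!(s && !!((!q || !s) && !q || !(s || !s)) || s) && !(p && p || p)
= !(s && !!(!q || !(s || !s)) || s) && !(p && p || p)   [absorption]
= !(s && !!(!q || !(s || !s)) || s) && !(p || p)   [idempotence]
= !(s && !!(!q || !(s || !s)) || s) && !p   [idempotence]
= !(s && !(q && (s || !s)) || s) && !p   [De Morgan]
= !(s && !q || s) && !p   [complement / identity]
= !s && !p   [absorption]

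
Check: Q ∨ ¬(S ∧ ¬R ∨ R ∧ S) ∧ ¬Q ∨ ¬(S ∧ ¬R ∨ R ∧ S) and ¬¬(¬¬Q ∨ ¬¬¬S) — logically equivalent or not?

Yes

E1: Q ∨ ¬(S ∧ ¬R ∨ R ∧ S) ∧ ¬Q ∨ ¬(S ∧ ¬R ∨ R ∧ S)
    = Q ∨ ¬(S ∧ ¬R ∨ R ∧ S)   — absorption
    = Q ∨ ¬S   — distribution
E2: ¬¬(¬¬Q ∨ ¬¬¬S)
    = ¬(¬Q ∧ ¬¬S)   — De Morgan
    = Q ∨ ¬S   — De Morgan
Both reduce to Q ∨ ¬S, so they are equivalent.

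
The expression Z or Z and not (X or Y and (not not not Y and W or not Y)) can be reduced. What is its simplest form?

Z or Z and not (X or Y and (not not not Y and W or not Y))
= Z or Z and not (X or Y and (not Y and W or not Y))
= Z or Z and not (X or Y and not Y)
= Z or Z and not X
= Z

Z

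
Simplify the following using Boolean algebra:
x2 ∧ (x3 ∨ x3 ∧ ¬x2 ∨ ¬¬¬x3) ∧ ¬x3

x2 ∧ (x3 ∨ x3 ∧ ¬x2 ∨ ¬¬¬x3) ∧ ¬x3
= x2 ∧ (x3 ∨ ¬¬¬x3) ∧ ¬x3   — absorption
= x2 ∧ (x3 ∨ ¬x3) ∧ ¬x3   — double negation
= x2 ∧ ¬x3   — complement / identity

x2 ∧ ¬x3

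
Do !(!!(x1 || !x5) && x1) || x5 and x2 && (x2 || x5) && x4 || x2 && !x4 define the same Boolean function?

No

E1: !(!!(x1 || !x5) && x1) || x5
    = !((x1 || !x5) && x1) || x5   — double negation
    = !x1 || x5   — absorption
E2: x2 && (x2 || x5) && x4 || x2 && !x4
    = x2 && x4 || x2 && !x4   — absorption
    = x2   — distribution
These differ: at x1=0, x2=0, x4=0, x5=0, E1 = 1 but E2 = 0.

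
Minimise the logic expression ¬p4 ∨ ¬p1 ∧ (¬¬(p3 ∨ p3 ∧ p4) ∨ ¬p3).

¬p4 ∨ ¬p1

¬p4 ∨ ¬p1 ∧ (¬¬(p3 ∨ p3 ∧ p4) ∨ ¬p3)
= ¬p4 ∨ ¬p1 ∧ (¬¬p3 ∨ ¬p3)
= ¬p4 ∨ ¬p1 ∧ (p3 ∨ ¬p3)
= ¬p4 ∨ ¬p1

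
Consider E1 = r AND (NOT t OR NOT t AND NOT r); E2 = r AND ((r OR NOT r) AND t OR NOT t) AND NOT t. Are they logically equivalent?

Yes

E1: r AND (NOT t OR NOT t AND NOT r)
    = r AND NOT t   (absorption)
E2: r AND ((r OR NOT r) AND t OR NOT t) AND NOT t
    = r AND (t OR NOT t) AND NOT t   (complement / identity)
    = r AND NOT t   (complement / identity)
Both reduce to r AND NOT t, so they are equivalent.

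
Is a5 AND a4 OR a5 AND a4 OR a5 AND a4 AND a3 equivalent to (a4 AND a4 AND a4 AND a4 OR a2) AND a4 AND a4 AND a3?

No

E1: a5 AND a4 OR a5 AND a4 OR a5 AND a4 AND a3
    = a5 AND a4 OR a5 AND a4 AND a3   [idempotence]
    = a5 AND a4   [absorption]
E2: (a4 AND a4 AND a4 AND a4 OR a2) AND a4 AND a4 AND a3
    = (a4 AND a4 OR a2) AND a4 AND a4 AND a3   [idempotence]
    = a4 AND a4 AND a3   [absorption]
    = a4 AND a3   [idempotence]
These differ: at a2=1, a3=1, a4=1, a5=0, E1 = 0 but E2 = 1.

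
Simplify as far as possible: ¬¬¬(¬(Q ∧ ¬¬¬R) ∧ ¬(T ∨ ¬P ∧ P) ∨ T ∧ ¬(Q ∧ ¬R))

Q ∧ ¬R

¬¬¬(¬(Q ∧ ¬¬¬R) ∧ ¬(T ∨ ¬P ∧ P) ∨ T ∧ ¬(Q ∧ ¬R))
= ¬¬¬(¬(Q ∧ ¬R) ∧ ¬(T ∨ ¬P ∧ P) ∨ T ∧ ¬(Q ∧ ¬R))   [double negation]
= ¬¬¬(¬(Q ∧ ¬R) ∧ ¬T ∨ T ∧ ¬(Q ∧ ¬R))   [complement / identity]
= ¬¬¬¬(Q ∧ ¬R)   [distribution]
= ¬¬(Q ∧ ¬R)   [double negation]
= Q ∧ ¬R   [double negation]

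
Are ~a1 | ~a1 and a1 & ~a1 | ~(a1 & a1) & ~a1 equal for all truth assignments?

Yes

E1: ~a1 | ~a1
    = ~a1
E2: a1 & ~a1 | ~(a1 & a1) & ~a1
    = a1 & ~a1 | ~a1 & ~a1
    = ~a1
Both reduce to ~a1, so they are equivalent.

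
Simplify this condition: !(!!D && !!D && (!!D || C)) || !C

!D || !C

!(!!D && !!D && (!!D || C)) || !C
= !(!!D && !!D) || !C
= !!!D || !C
= !D || !C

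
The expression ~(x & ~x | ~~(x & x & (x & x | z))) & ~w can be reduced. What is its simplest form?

~x & ~w

~(x & ~x | ~~(x & x & (x & x | z))) & ~w
= ~(x & ~x | x & x & (x & x | z)) & ~w   (double negation)
= ~(x & ~x | x & x) & ~w   (absorption)
= ~x & ~w   (distribution)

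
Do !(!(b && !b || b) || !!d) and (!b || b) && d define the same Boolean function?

E1: !(!(b && !b || b) || !!d)
    = (b && !b || b) && !d
    = b && !d
E2: (!b || b) && d
    = d
These differ: at b=0, d=1, E1 = 0 but E2 = 1.

No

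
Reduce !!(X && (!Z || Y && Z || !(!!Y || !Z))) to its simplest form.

!!(X && (!Z || Y && Z || !(!!Y || !Z)))
= !!(X && (!Z || Y && Z || !Y && Z))   (De Morgan)
= X && (!Z || Y && Z || !Y && Z)   (double negation)
= X && (!Z || Z)   (distribution)
= X   (complement / identity)

X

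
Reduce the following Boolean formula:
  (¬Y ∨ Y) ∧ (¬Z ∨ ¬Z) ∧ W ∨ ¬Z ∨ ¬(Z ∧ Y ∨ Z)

(¬Y ∨ Y) ∧ (¬Z ∨ ¬Z) ∧ W ∨ ¬Z ∨ ¬(Z ∧ Y ∨ Z)
= (¬Y ∨ Y) ∧ (¬Z ∨ ¬Z) ∧ W ∨ ¬Z ∨ ¬Z   — absorption
= (¬Z ∨ ¬Z) ∧ W ∨ ¬Z ∨ ¬Z   — complement / identity
= ¬Z ∨ ¬Z   — absorption
= ¬Z   — idempotence

¬Z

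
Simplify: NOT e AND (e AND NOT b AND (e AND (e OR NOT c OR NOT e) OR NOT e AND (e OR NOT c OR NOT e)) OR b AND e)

NOT e AND (e AND NOT b AND (e AND (e OR NOT c OR NOT e) OR NOT e AND (e OR NOT c OR NOT e)) OR b AND e)
= NOT e AND (e AND NOT b AND (e OR NOT c OR NOT e) AND (e OR NOT e) OR b AND e)   (distribution)
= NOT e AND (e AND NOT b AND ((e OR NOT c) AND e OR NOT e) OR b AND e)   (distribution)
= NOT e AND (e AND NOT b AND (e OR NOT e) OR b AND e)   (absorption)
= NOT e AND (e AND NOT b OR b AND e)   (complement / identity)
= NOT e AND e   (distribution)
= FALSE   (complement)

FALSE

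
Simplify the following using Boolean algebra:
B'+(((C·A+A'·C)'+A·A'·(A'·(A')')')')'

B'+C'

B'+(((C·A+A'·C)'+A·A'·(A'·(A')')')')'
= B'+(((C·A+A'·C)'+A·A'·(A+A'))')'   — De Morgan
= B'+(C·A+A'·C)'+A·A'·(A+A')   — double negation
= B'+C'+A·A'·(A+A')   — distribution
= B'+C'+A·A'   — complement / identity
= B'+C'   — complement / identity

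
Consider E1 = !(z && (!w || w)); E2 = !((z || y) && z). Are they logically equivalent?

E1: !(z && (!w || w))
    = !z   (complement / identity)
E2: !((z || y) && z)
    = !z   (absorption)
Both reduce to !z, so they are equivalent.

Yes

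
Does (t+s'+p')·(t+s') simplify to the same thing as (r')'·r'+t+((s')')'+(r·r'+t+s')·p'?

E1: (t+s'+p')·(t+s')
    = t+s'
E2: (r')'·r'+t+((s')')'+(r·r'+t+s')·p'
    = (r')'·r'+t+s'+(r·r'+t+s')·p'
    = r·r'+t+s'+(r·r'+t+s')·p'
    = r·r'+t+s'
    = t+s'
Both reduce to t+s', so they are equivalent.

Yes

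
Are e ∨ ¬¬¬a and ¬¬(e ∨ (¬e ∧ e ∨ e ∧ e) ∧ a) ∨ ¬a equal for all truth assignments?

Yes

E1: e ∨ ¬¬¬a
    = e ∨ ¬a   — double negation
E2: ¬¬(e ∨ (¬e ∧ e ∨ e ∧ e) ∧ a) ∨ ¬a
    = ¬¬(e ∨ e ∧ a) ∨ ¬a   — distribution
    = e ∨ e ∧ a ∨ ¬a   — double negation
    = e ∨ ¬a   — absorption
Both reduce to e ∨ ¬a, so they are equivalent.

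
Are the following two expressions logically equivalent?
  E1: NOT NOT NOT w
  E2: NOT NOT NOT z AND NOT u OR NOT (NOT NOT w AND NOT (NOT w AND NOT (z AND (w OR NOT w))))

No

E1: NOT NOT NOT w
    = NOT w   [double negation]
E2: NOT NOT NOT z AND NOT u OR NOT (NOT NOT w AND NOT (NOT w AND NOT (z AND (w OR NOT w))))
    = NOT NOT NOT z AND NOT u OR NOT w OR NOT w AND NOT (z AND (w OR NOT w))   [De Morgan]
    = NOT z AND NOT u OR NOT w OR NOT w AND NOT (z AND (w OR NOT w))   [double negation]
    = NOT z AND NOT u OR NOT w OR NOT w AND NOT z   [complement / identity]
    = NOT z AND NOT u OR NOT w   [absorption]
These differ: at u=0, w=1, z=0, E1 = 0 but E2 = 1.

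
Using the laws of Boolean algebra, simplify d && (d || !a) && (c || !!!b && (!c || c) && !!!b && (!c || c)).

d && (d || !a) && (c || !!!b && (!c || c) && !!!b && (!c || c))
= d && (c || !!!b && (!c || c) && !!!b && (!c || c))   [absorption]
= d && (c || !!!b && (!c || c))   [idempotence]
= d && (c || !b && (!c || c))   [double negation]
= d && (c || !b)   [complement / identity]

d && (c || !b)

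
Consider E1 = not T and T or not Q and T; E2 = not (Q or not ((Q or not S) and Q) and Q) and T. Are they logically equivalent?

E1: not T and T or not Q and T
    = not Q and T   (complement / identity)
E2: not (Q or not ((Q or not S) and Q) and Q) and T
    = not (Q or not Q and Q) and T   (absorption)
    = not Q and T   (complement / identity)
Both reduce to not Q and T, so they are equivalent.

Yes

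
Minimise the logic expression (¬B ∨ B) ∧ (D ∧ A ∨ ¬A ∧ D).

(¬B ∨ B) ∧ (D ∧ A ∨ ¬A ∧ D)
= D ∧ A ∨ ¬A ∧ D   (complement / identity)
= D   (distribution)

D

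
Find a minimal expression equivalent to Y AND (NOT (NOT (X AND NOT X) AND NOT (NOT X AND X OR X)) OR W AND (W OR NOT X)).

Y AND (NOT (NOT (X AND NOT X) AND NOT (NOT X AND X OR X)) OR W AND (W OR NOT X))
= Y AND (NOT (NOT (X AND NOT X) AND NOT X) OR W AND (W OR NOT X))   — complement / identity
= Y AND (X AND NOT X OR X OR W AND (W OR NOT X))   — De Morgan
= Y AND (X AND NOT X OR X OR W)   — absorption
= Y AND (X OR W)   — complement / identity

Y AND (X OR W)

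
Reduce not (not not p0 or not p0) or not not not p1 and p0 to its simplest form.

not p1 and p0

not (not not p0 or not p0) or not not not p1 and p0
= not p0 and p0 or not not not p1 and p0   — De Morgan
= not not not p1 and p0   — complement / identity
= not p1 and p0   — double negation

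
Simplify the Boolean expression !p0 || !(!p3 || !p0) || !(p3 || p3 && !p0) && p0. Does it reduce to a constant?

!p0 || !(!p3 || !p0) || !(p3 || p3 && !p0) && p0
= !p0 || p3 && p0 || !(p3 || p3 && !p0) && p0   (De Morgan)
= !p0 || p3 && p0 || !p3 && p0   (absorption)
= !p0 || p0   (distribution)
= true   (complement)

true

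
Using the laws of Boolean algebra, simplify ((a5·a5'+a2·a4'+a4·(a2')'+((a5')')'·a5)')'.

((a5·a5'+a2·a4'+a4·(a2')'+((a5')')'·a5)')'
= ((a2·a4'+a4·(a2')'+((a5')')'·a5)')'   [complement / identity]
= ((a2·a4'+a4·(a2')'+a5'·a5)')'   [double negation]
= ((a2·a4'+a4·a2+a5'·a5)')'   [double negation]
= ((a2+a5'·a5)')'   [distribution]
= a2+a5'·a5   [double negation]
= a2   [complement / identity]

a2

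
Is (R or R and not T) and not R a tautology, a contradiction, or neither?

(R or R and not T) and not R
= R and not R   [absorption]
= False   [complement]

contradiction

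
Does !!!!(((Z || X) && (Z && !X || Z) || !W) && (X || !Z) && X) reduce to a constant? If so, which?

no

!!!!(((Z || X) && (Z && !X || Z) || !W) && (X || !Z) && X)
= !!!!(((Z || X) && (Z && !X || Z) || !W) && X)   (absorption)
= !!(((Z || X) && (Z && !X || Z) || !W) && X)   (double negation)
= !!(((Z || X) && Z || !W) && X)   (absorption)
= ((Z || X) && Z || !W) && X   (double negation)
= (Z || !W) && X   (absorption)
This depends on W, X, Z, so it is not a constant.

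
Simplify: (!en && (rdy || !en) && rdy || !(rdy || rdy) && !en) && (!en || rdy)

!en

(!en && (rdy || !en) && rdy || !(rdy || rdy) && !en) && (!en || rdy)
= (!en && (rdy || !en) && rdy || !rdy && !en) && (!en || rdy)   [idempotence]
= (!en && rdy || !rdy && !en) && (!en || rdy)   [absorption]
= !en && (!en || rdy)   [distribution]
= !en   [absorption]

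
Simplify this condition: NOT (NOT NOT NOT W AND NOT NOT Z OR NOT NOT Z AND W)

NOT Z

NOT (NOT NOT NOT W AND NOT NOT Z OR NOT NOT Z AND W)
= NOT (NOT W AND NOT NOT Z OR NOT NOT Z AND W)   [double negation]
= NOT NOT NOT Z   [distribution]
= NOT Z   [double negation]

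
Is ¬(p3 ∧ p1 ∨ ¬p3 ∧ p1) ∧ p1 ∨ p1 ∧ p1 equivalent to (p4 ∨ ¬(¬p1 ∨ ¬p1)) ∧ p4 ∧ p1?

E1: ¬(p3 ∧ p1 ∨ ¬p3 ∧ p1) ∧ p1 ∨ p1 ∧ p1
    = ¬p1 ∧ p1 ∨ p1 ∧ p1
    = p1
E2: (p4 ∨ ¬(¬p1 ∨ ¬p1)) ∧ p4 ∧ p1
    = (p4 ∨ p1 ∧ p1) ∧ p4 ∧ p1
    = (p4 ∨ p1) ∧ p4 ∧ p1
    = p4 ∧ p1
These differ: at p1=1, p3=0, p4=0, E1 = 1 but E2 = 0.

No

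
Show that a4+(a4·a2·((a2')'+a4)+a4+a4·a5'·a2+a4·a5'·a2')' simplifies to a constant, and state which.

1

a4+(a4·a2·((a2')'+a4)+a4+a4·a5'·a2+a4·a5'·a2')'
= a4+(a4·a2·((a2')'+a4)+a4+a4·a5')'   — distribution
= a4+(a4·a2·(a2+a4)+a4+a4·a5')'   — double negation
= a4+(a4·a2+a4+a4·a5')'   — absorption
= a4+(a4·a2+a4)'   — absorption
= a4+a4'   — absorption
= 1   — complement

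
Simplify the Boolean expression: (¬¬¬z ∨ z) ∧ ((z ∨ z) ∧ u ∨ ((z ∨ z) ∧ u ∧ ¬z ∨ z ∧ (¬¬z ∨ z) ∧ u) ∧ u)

z ∧ u

(¬¬¬z ∨ z) ∧ ((z ∨ z) ∧ u ∨ ((z ∨ z) ∧ u ∧ ¬z ∨ z ∧ (¬¬z ∨ z) ∧ u) ∧ u)
= (¬¬¬z ∨ z) ∧ ((z ∨ z) ∧ u ∨ ((z ∨ z) ∧ u ∧ ¬z ∨ z ∧ (z ∨ z) ∧ u) ∧ u)
= (¬z ∨ z) ∧ ((z ∨ z) ∧ u ∨ ((z ∨ z) ∧ u ∧ ¬z ∨ z ∧ (z ∨ z) ∧ u) ∧ u)
= (¬z ∨ z) ∧ ((z ∨ z) ∧ u ∨ (z ∨ z) ∧ u ∧ u)
= (¬z ∨ z) ∧ (z ∨ z) ∧ u
= (z ∨ z) ∧ u
= z ∧ u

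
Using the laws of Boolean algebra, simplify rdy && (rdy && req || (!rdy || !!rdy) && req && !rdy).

rdy && (rdy && req || (!rdy || !!rdy) && req && !rdy)
= rdy && (rdy && req || (!rdy || rdy) && req && !rdy)   [double negation]
= rdy && (rdy && req || req && !rdy)   [complement / identity]
= rdy && req   [distribution]

rdy && req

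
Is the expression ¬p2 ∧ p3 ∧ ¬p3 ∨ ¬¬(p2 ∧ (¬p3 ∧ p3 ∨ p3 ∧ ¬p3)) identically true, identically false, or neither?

identically false

¬p2 ∧ p3 ∧ ¬p3 ∨ ¬¬(p2 ∧ (¬p3 ∧ p3 ∨ p3 ∧ ¬p3))
= ¬p2 ∧ p3 ∧ ¬p3 ∨ p2 ∧ (¬p3 ∧ p3 ∨ p3 ∧ ¬p3)   (double negation)
= ¬p2 ∧ p3 ∧ ¬p3 ∨ p2 ∧ p3 ∧ ¬p3   (complement / identity)
= p3 ∧ ¬p3   (distribution)
= False   (complement)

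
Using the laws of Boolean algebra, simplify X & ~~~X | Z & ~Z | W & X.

X & ~~~X | Z & ~Z | W & X
= X & ~X | Z & ~Z | W & X   — double negation
= X & ~X | W & X   — complement / identity
= W & X   — complement / identity

W & X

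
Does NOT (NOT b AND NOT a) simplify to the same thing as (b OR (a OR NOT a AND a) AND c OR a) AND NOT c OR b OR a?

E1: NOT (NOT b AND NOT a)
    = b OR a
E2: (b OR (a OR NOT a AND a) AND c OR a) AND NOT c OR b OR a
    = (b OR a AND c OR a) AND NOT c OR b OR a
    = (b OR a) AND NOT c OR b OR a
    = b OR a
Both reduce to b OR a, so they are equivalent.

Yes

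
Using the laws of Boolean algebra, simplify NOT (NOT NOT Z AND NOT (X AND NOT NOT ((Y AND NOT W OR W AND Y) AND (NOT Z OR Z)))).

NOT Z OR X AND Y

NOT (NOT NOT Z AND NOT (X AND NOT NOT ((Y AND NOT W OR W AND Y) AND (NOT Z OR Z))))
= NOT (NOT NOT Z AND NOT (X AND NOT NOT (Y AND NOT W OR W AND Y)))   [complement / identity]
= NOT Z OR X AND NOT NOT (Y AND NOT W OR W AND Y)   [De Morgan]
= NOT Z OR X AND NOT NOT Y   [distribution]
= NOT Z OR X AND Y   [double negation]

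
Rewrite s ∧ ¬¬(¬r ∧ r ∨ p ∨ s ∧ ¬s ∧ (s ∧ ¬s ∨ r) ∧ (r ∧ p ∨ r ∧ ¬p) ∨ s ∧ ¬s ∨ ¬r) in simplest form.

s ∧ ¬¬(¬r ∧ r ∨ p ∨ s ∧ ¬s ∧ (s ∧ ¬s ∨ r) ∧ (r ∧ p ∨ r ∧ ¬p) ∨ s ∧ ¬s ∨ ¬r)
= s ∧ ¬¬(¬r ∧ r ∨ p ∨ s ∧ ¬s ∧ (r ∧ p ∨ r ∧ ¬p) ∨ s ∧ ¬s ∨ ¬r)   — absorption
= s ∧ ¬¬(¬r ∧ r ∨ p ∨ s ∧ ¬s ∧ r ∨ s ∧ ¬s ∨ ¬r)   — distribution
= s ∧ ¬¬(¬r ∧ r ∨ p ∨ s ∧ ¬s ∨ ¬r)   — absorption
= s ∧ ¬¬(p ∨ s ∧ ¬s ∨ ¬r)   — complement / identity
= s ∧ (p ∨ s ∧ ¬s ∨ ¬r)   — double negation
= s ∧ (p ∨ ¬r)   — complement / identity

s ∧ (p ∨ ¬r)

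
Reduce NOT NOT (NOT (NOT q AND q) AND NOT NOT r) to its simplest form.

NOT NOT (NOT (NOT q AND q) AND NOT NOT r)
= NOT (NOT q AND q OR NOT r)   (De Morgan)
= NOT NOT r   (complement / identity)
= r   (double negation)

r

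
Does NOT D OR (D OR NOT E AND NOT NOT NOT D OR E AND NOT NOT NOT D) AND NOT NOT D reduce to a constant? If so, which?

NOT D OR (D OR NOT E AND NOT NOT NOT D OR E AND NOT NOT NOT D) AND NOT NOT D
= NOT D OR (D OR NOT NOT NOT D) AND NOT NOT D   [distribution]
= NOT D OR (D OR NOT D) AND NOT NOT D   [double negation]
= NOT D OR (D OR NOT D) AND D   [double negation]
= NOT D OR D   [complement / identity]
= TRUE   [complement]

yes, True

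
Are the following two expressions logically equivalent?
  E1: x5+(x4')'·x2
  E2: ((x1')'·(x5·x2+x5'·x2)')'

No

E1: x5+(x4')'·x2
    = x5+x4·x2
E2: ((x1')'·(x5·x2+x5'·x2)')'
    = ((x1')'·x2')'
    = x1'+x2
These differ: at x1=0, x2=0, x4=0, x5=0, E1 = 0 but E2 = 1.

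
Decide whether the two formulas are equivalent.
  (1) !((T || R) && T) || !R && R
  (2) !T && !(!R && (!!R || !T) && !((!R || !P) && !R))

Yes

E1: !((T || R) && T) || !R && R
    = !((T || R) && T)   (complement / identity)
    = !T   (absorption)
E2: !T && !(!R && (!!R || !T) && !((!R || !P) && !R))
    = !T && !(!R && (!!R || !T) && !!R)   (absorption)
    = !T && !(!R && !!R)   (absorption)
    = !T && (R || !R)   (De Morgan)
    = !T   (complement / identity)
Both reduce to !T, so they are equivalent.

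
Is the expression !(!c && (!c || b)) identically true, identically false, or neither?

!(!c && (!c || b))
= !!c   (absorption)
= c   (double negation)
This depends on c, so it is not a constant.

neither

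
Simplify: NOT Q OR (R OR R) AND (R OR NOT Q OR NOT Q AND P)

NOT Q OR (R OR R) AND (R OR NOT Q OR NOT Q AND P)
= NOT Q OR R AND (R OR NOT Q OR NOT Q AND P)
= NOT Q OR R AND (R OR NOT Q)
= NOT Q OR R

NOT Q OR R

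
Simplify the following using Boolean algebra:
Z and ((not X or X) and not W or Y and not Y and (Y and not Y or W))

Z and not W

Z and ((not X or X) and not W or Y and not Y and (Y and not Y or W))
= Z and ((not X or X) and not W or Y and not Y)   (absorption)
= Z and (not W or Y and not Y)   (complement / identity)
= Z and not W   (complement / identity)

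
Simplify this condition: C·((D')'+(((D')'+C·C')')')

C·((D')'+(((D')'+C·C')')')
= C·((D')'+(((D')')')')   — complement / identity
= C·((D')'+(D')')   — double negation
= C·(D')'   — idempotence
= C·D   — double negation

C·D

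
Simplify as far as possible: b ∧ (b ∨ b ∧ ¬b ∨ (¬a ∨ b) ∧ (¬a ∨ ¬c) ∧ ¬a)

b

b ∧ (b ∨ b ∧ ¬b ∨ (¬a ∨ b) ∧ (¬a ∨ ¬c) ∧ ¬a)
= b ∧ (b ∨ b ∧ ¬b ∨ (¬a ∨ b) ∧ ¬a)   (absorption)
= b ∧ (b ∨ b ∧ ¬b ∨ ¬a)   (absorption)
= b ∧ (b ∨ ¬a)   (complement / identity)
= b   (absorption)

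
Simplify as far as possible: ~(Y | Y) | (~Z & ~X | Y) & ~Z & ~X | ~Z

~(Y | Y) | (~Z & ~X | Y) & ~Z & ~X | ~Z
= ~(Y | Y) | ~Z & ~X | ~Z   [absorption]
= ~Y | ~Z & ~X | ~Z   [idempotence]
= ~Y | ~Z   [absorption]

~Y | ~Z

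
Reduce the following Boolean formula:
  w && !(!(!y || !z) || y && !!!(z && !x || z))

w && !(!(!y || !z) || y && !!!(z && !x || z))
= w && !(!(!y || !z) || y && !(z && !x || z))
= w && !(y && z || y && !(z && !x || z))
= w && !(y && z || y && !z)
= w && !y

w && !y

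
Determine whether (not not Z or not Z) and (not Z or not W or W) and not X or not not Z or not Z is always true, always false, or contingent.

always true

(not not Z or not Z) and (not Z or not W or W) and not X or not not Z or not Z
= (not not Z and (not W or W) or not Z) and not X or not not Z or not Z   — distribution
= (not not Z or not Z) and not X or not not Z or not Z   — complement / identity
= not not Z or not Z   — absorption
= Z or not Z   — double negation
= True   — complement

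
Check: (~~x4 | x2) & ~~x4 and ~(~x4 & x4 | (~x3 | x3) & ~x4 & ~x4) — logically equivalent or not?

E1: (~~x4 | x2) & ~~x4
    = ~~x4   [absorption]
    = x4   [double negation]
E2: ~(~x4 & x4 | (~x3 | x3) & ~x4 & ~x4)
    = ~(~x4 & x4 | ~x4 & ~x4)   [complement / identity]
    = ~~x4   [distribution]
    = x4   [double negation]
Both reduce to x4, so they are equivalent.

Yes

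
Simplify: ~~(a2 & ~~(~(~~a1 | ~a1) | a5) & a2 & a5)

a2 & a5

~~(a2 & ~~(~(~~a1 | ~a1) | a5) & a2 & a5)
= ~~(a2 & ~~(~a1 & a1 | a5) & a2 & a5)   — De Morgan
= ~~(a2 & ~~a5 & a2 & a5)   — complement / identity
= ~~(a2 & a5 & a2 & a5)   — double negation
= ~~(a2 & a5)   — idempotence
= a2 & a5   — double negation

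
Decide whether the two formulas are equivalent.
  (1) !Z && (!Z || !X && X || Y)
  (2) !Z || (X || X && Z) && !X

E1: !Z && (!Z || !X && X || Y)
    = !Z && (!Z || Y)   [complement / identity]
    = !Z   [absorption]
E2: !Z || (X || X && Z) && !X
    = !Z || X && !X   [absorption]
    = !Z   [complement / identity]
Both reduce to !Z, so they are equivalent.

Yes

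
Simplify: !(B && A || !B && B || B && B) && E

!B && E

!(B && A || !B && B || B && B) && E
= !(B && A || B) && E   [distribution]
= !B && E   [absorption]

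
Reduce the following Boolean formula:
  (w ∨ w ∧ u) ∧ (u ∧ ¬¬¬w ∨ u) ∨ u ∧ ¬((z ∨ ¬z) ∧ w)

u

(w ∨ w ∧ u) ∧ (u ∧ ¬¬¬w ∨ u) ∨ u ∧ ¬((z ∨ ¬z) ∧ w)
= (w ∨ w ∧ u) ∧ (u ∧ ¬w ∨ u) ∨ u ∧ ¬((z ∨ ¬z) ∧ w)   [double negation]
= (w ∨ w ∧ u) ∧ (u ∧ ¬w ∨ u) ∨ u ∧ ¬w   [complement / identity]
= (w ∨ w ∧ u) ∧ u ∨ u ∧ ¬w   [absorption]
= w ∧ u ∨ u ∧ ¬w   [absorption]
= u   [distribution]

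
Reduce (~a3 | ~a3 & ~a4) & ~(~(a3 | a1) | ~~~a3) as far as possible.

0

(~a3 | ~a3 & ~a4) & ~(~(a3 | a1) | ~~~a3)
= (~a3 | ~a3 & ~a4) & ~(~(a3 | a1) | ~a3)   — double negation
= ~a3 & ~(~(a3 | a1) | ~a3)   — absorption
= ~a3 & (a3 | a1) & a3   — De Morgan
= ~a3 & a3   — absorption
= 0   — complement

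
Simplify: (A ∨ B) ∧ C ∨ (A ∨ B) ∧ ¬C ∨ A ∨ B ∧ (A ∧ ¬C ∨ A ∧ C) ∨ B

(A ∨ B) ∧ C ∨ (A ∨ B) ∧ ¬C ∨ A ∨ B ∧ (A ∧ ¬C ∨ A ∧ C) ∨ B
= (A ∨ B) ∧ C ∨ (A ∨ B) ∧ ¬C ∨ A ∨ B ∧ A ∨ B   (distribution)
= A ∨ B ∨ A ∨ B ∧ A ∨ B   (distribution)
= A ∨ B ∨ A ∨ B   (absorption)
= A ∨ B   (idempotence)

A ∨ B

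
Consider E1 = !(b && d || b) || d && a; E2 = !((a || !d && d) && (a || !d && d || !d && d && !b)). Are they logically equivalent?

No

E1: !(b && d || b) || d && a
    = !b || d && a   [absorption]
E2: !((a || !d && d) && (a || !d && d || !d && d && !b))
    = !((a || !d && d) && (a || !d && d))   [absorption]
    = !(a || !d && d)   [idempotence]
    = !a   [complement / identity]
These differ: at a=1, b=0, d=0, E1 = 1 but E2 = 0.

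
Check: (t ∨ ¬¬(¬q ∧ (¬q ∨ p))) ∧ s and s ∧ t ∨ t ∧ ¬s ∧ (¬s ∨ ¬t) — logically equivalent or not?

E1: (t ∨ ¬¬(¬q ∧ (¬q ∨ p))) ∧ s
    = (t ∨ ¬q ∧ (¬q ∨ p)) ∧ s   — double negation
    = (t ∨ ¬q) ∧ s   — absorption
E2: s ∧ t ∨ t ∧ ¬s ∧ (¬s ∨ ¬t)
    = s ∧ t ∨ t ∧ ¬s   — absorption
    = t   — distribution
These differ: at p=1, q=0, s=0, t=1, E1 = 0 but E2 = 1.

No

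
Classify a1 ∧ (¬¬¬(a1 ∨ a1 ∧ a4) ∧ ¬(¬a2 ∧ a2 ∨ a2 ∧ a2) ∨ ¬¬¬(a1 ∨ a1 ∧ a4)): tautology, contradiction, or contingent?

contradiction

a1 ∧ (¬¬¬(a1 ∨ a1 ∧ a4) ∧ ¬(¬a2 ∧ a2 ∨ a2 ∧ a2) ∨ ¬¬¬(a1 ∨ a1 ∧ a4))
= a1 ∧ (¬¬¬(a1 ∨ a1 ∧ a4) ∧ ¬a2 ∨ ¬¬¬(a1 ∨ a1 ∧ a4))
= a1 ∧ ¬¬¬(a1 ∨ a1 ∧ a4)
= a1 ∧ ¬¬¬a1
= a1 ∧ ¬a1
= False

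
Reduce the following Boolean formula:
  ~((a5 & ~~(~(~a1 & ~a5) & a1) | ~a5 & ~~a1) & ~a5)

~((a5 & ~~(~(~a1 & ~a5) & a1) | ~a5 & ~~a1) & ~a5)
= ~((a5 & ~~((a1 | a5) & a1) | ~a5 & ~~a1) & ~a5)   — De Morgan
= ~((a5 & ~~a1 | ~a5 & ~~a1) & ~a5)   — absorption
= ~(~~a1 & ~a5)   — distribution
= ~a1 | a5   — De Morgan

~a1 | a5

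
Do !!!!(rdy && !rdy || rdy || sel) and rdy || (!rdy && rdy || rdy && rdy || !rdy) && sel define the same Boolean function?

E1: !!!!(rdy && !rdy || rdy || sel)
    = !!(rdy && !rdy || rdy || sel)
    = !!(rdy || sel)
    = rdy || sel
E2: rdy || (!rdy && rdy || rdy && rdy || !rdy) && sel
    = rdy || (rdy || !rdy) && sel
    = rdy || sel
Both reduce to rdy || sel, so they are equivalent.

Yes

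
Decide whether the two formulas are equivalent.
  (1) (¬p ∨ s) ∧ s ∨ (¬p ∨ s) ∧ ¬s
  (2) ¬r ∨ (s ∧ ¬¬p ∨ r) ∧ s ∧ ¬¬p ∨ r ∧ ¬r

No

E1: (¬p ∨ s) ∧ s ∨ (¬p ∨ s) ∧ ¬s
    = ¬p ∨ s   (distribution)
E2: ¬r ∨ (s ∧ ¬¬p ∨ r) ∧ s ∧ ¬¬p ∨ r ∧ ¬r
    = ¬r ∨ s ∧ ¬¬p ∨ r ∧ ¬r   (absorption)
    = ¬r ∨ s ∧ p ∨ r ∧ ¬r   (double negation)
    = ¬r ∨ s ∧ p   (complement / identity)
These differ: at p=1, r=0, s=0, E1 = 0 but E2 = 1.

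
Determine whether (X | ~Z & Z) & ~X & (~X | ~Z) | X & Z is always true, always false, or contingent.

contingent

(X | ~Z & Z) & ~X & (~X | ~Z) | X & Z
= (X | ~Z & Z) & ~X | X & Z
= X & ~X | X & Z
= X & Z
This depends on X, Z, so it is not a constant.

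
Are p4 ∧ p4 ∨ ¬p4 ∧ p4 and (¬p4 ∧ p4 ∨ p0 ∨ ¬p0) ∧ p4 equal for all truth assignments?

E1: p4 ∧ p4 ∨ ¬p4 ∧ p4
    = p4
E2: (¬p4 ∧ p4 ∨ p0 ∨ ¬p0) ∧ p4
    = (p0 ∨ ¬p0) ∧ p4
    = p4
Both reduce to p4, so they are equivalent.

Yes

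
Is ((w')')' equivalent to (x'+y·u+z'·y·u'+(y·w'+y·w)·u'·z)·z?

No

E1: ((w')')'
    = w'   (double negation)
E2: (x'+y·u+z'·y·u'+(y·w'+y·w)·u'·z)·z
    = (x'+y·u+z'·y·u'+y·u'·z)·z   (distribution)
    = (x'+y·u+y·u')·z   (distribution)
    = (x'+y)·z   (distribution)
These differ: at u=1, w=0, x=0, y=1, z=0, E1 = 1 but E2 = 0.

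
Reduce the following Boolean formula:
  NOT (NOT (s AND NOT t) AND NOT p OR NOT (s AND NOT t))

NOT (NOT (s AND NOT t) AND NOT p OR NOT (s AND NOT t))
= NOT NOT (s AND NOT t)   [absorption]
= s AND NOT t   [double negation]

s AND NOT t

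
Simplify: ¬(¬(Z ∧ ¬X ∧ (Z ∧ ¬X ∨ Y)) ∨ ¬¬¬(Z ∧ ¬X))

¬(¬(Z ∧ ¬X ∧ (Z ∧ ¬X ∨ Y)) ∨ ¬¬¬(Z ∧ ¬X))
= ¬(¬(Z ∧ ¬X ∧ (Z ∧ ¬X ∨ Y)) ∨ ¬(Z ∧ ¬X))   (double negation)
= ¬(¬(Z ∧ ¬X) ∨ ¬(Z ∧ ¬X))   (absorption)
= Z ∧ ¬X ∧ Z ∧ ¬X   (De Morgan)
= Z ∧ ¬X   (idempotence)

Z ∧ ¬X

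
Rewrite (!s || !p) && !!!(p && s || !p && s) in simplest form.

(!s || !p) && !!!(p && s || !p && s)
= (!s || !p) && !!!s   — distribution
= (!s || !p) && !s   — double negation
= !s   — absorption

!s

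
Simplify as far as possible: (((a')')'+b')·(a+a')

(((a')')'+b')·(a+a')
= ((a')')'+b'   — complement / identity
= a'+b'   — double negation

a'+b'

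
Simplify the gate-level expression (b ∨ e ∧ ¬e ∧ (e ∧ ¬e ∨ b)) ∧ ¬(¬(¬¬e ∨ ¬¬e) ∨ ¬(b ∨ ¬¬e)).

b ∧ e

(b ∨ e ∧ ¬e ∧ (e ∧ ¬e ∨ b)) ∧ ¬(¬(¬¬e ∨ ¬¬e) ∨ ¬(b ∨ ¬¬e))
= (b ∨ e ∧ ¬e) ∧ ¬(¬(¬¬e ∨ ¬¬e) ∨ ¬(b ∨ ¬¬e))   — absorption
= (b ∨ e ∧ ¬e) ∧ (¬¬e ∨ ¬¬e) ∧ (b ∨ ¬¬e)   — De Morgan
= (b ∨ e ∧ ¬e) ∧ (¬¬e ∨ ¬¬e ∧ b)   — distribution
= b ∧ (¬¬e ∨ ¬¬e ∧ b)   — complement / identity
= b ∧ ¬¬e   — absorption
= b ∧ e   — double negation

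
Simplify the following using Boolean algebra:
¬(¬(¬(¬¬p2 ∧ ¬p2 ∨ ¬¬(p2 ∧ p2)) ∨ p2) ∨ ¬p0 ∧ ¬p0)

p0

¬(¬(¬(¬¬p2 ∧ ¬p2 ∨ ¬¬(p2 ∧ p2)) ∨ p2) ∨ ¬p0 ∧ ¬p0)
= ¬(¬(¬(¬¬p2 ∧ ¬p2 ∨ p2 ∧ p2) ∨ p2) ∨ ¬p0 ∧ ¬p0)
= ¬(¬(¬(p2 ∧ ¬p2 ∨ p2 ∧ p2) ∨ p2) ∨ ¬p0 ∧ ¬p0)
= ¬(¬(¬(p2 ∧ ¬p2 ∨ p2 ∧ p2) ∨ p2) ∨ ¬p0)
= ¬(¬(¬p2 ∨ p2) ∨ ¬p0)
= (¬p2 ∨ p2) ∧ p0
= p0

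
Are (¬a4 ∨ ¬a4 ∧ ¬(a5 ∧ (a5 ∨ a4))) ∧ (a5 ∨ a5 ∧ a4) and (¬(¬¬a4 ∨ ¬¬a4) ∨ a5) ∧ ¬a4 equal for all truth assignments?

E1: (¬a4 ∨ ¬a4 ∧ ¬(a5 ∧ (a5 ∨ a4))) ∧ (a5 ∨ a5 ∧ a4)
    = (¬a4 ∨ ¬a4 ∧ ¬(a5 ∧ (a5 ∨ a4))) ∧ a5   — absorption
    = (¬a4 ∨ ¬a4 ∧ ¬a5) ∧ a5   — absorption
    = ¬a4 ∧ a5   — absorption
E2: (¬(¬¬a4 ∨ ¬¬a4) ∨ a5) ∧ ¬a4
    = (¬¬¬a4 ∨ a5) ∧ ¬a4   — idempotence
    = (¬a4 ∨ a5) ∧ ¬a4   — double negation
    = ¬a4   — absorption
These differ: at a4=0, a5=0, E1 = 0 but E2 = 1.

No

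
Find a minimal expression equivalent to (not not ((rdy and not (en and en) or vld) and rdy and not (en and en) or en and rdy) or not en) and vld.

(not not ((rdy and not (en and en) or vld) and rdy and not (en and en) or en and rdy) or not en) and vld
= (not not (rdy and not (en and en) or en and rdy) or not en) and vld   [absorption]
= (not not (rdy and not en or en and rdy) or not en) and vld   [idempotence]
= (not not rdy or not en) and vld   [distribution]
= (rdy or not en) and vld   [double negation]

(rdy or not en) and vld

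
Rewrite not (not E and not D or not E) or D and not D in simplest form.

E

not (not E and not D or not E) or D and not D
= not not E or D and not D   — absorption
= not not E   — complement / identity
= E   — double negation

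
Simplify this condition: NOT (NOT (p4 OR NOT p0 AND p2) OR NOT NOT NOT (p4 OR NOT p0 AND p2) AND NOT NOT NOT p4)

NOT (NOT (p4 OR NOT p0 AND p2) OR NOT NOT NOT (p4 OR NOT p0 AND p2) AND NOT NOT NOT p4)
= NOT (NOT (p4 OR NOT p0 AND p2) OR NOT NOT NOT (p4 OR NOT p0 AND p2) AND NOT p4)   [double negation]
= NOT (NOT (p4 OR NOT p0 AND p2) OR NOT (p4 OR NOT p0 AND p2) AND NOT p4)   [double negation]
= NOT NOT (p4 OR NOT p0 AND p2)   [absorption]
= p4 OR NOT p0 AND p2   [double negation]

p4 OR NOT p0 AND p2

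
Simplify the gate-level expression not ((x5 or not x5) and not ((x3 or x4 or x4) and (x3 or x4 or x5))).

x3 or x4

not ((x5 or not x5) and not ((x3 or x4 or x4) and (x3 or x4 or x5)))
= not ((x5 or not x5) and not ((x3 or x4) and (x3 or x4 or x5)))   (idempotence)
= not not ((x3 or x4) and (x3 or x4 or x5))   (complement / identity)
= not not (x3 or x4)   (absorption)
= x3 or x4   (double negation)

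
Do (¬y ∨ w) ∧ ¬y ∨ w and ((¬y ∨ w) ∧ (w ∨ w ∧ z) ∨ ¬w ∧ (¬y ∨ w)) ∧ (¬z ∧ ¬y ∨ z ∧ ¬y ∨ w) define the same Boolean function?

Yes

E1: (¬y ∨ w) ∧ ¬y ∨ w
    = ¬y ∨ w   — absorption
E2: ((¬y ∨ w) ∧ (w ∨ w ∧ z) ∨ ¬w ∧ (¬y ∨ w)) ∧ (¬z ∧ ¬y ∨ z ∧ ¬y ∨ w)
    = ((¬y ∨ w) ∧ w ∨ ¬w ∧ (¬y ∨ w)) ∧ (¬z ∧ ¬y ∨ z ∧ ¬y ∨ w)   — absorption
    = ((¬y ∨ w) ∧ w ∨ ¬w ∧ (¬y ∨ w)) ∧ (¬y ∨ w)   — distribution
    = (¬y ∨ w) ∧ (¬y ∨ w)   — distribution
    = ¬y ∨ w   — idempotence
Both reduce to ¬y ∨ w, so they are equivalent.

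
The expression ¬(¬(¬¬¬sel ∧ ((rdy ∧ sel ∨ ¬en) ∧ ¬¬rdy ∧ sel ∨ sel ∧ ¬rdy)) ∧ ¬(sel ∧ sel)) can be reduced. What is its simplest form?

sel

¬(¬(¬¬¬sel ∧ ((rdy ∧ sel ∨ ¬en) ∧ ¬¬rdy ∧ sel ∨ sel ∧ ¬rdy)) ∧ ¬(sel ∧ sel))
= ¬(¬(¬¬¬sel ∧ ((rdy ∧ sel ∨ ¬en) ∧ rdy ∧ sel ∨ sel ∧ ¬rdy)) ∧ ¬(sel ∧ sel))   — double negation
= ¬(¬(¬¬¬sel ∧ (rdy ∧ sel ∨ sel ∧ ¬rdy)) ∧ ¬(sel ∧ sel))   — absorption
= ¬(¬(¬sel ∧ (rdy ∧ sel ∨ sel ∧ ¬rdy)) ∧ ¬(sel ∧ sel))   — double negation
= ¬sel ∧ (rdy ∧ sel ∨ sel ∧ ¬rdy) ∨ sel ∧ sel   — De Morgan
= ¬sel ∧ sel ∨ sel ∧ sel   — distribution
= sel   — distribution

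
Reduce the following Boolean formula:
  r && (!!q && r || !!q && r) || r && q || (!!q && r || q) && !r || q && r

q

r && (!!q && r || !!q && r) || r && q || (!!q && r || q) && !r || q && r
= r && (!!q && r || !!q && r || q) || (!!q && r || q) && !r || q && r   — distribution
= r && (!!q && r || q) || (!!q && r || q) && !r || q && r   — idempotence
= !!q && r || q || q && r   — distribution
= q && r || q || q && r   — double negation
= q || q && r   — absorption
= q   — absorption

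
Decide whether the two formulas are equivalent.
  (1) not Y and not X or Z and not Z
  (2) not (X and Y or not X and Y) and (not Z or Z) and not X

Yes

E1: not Y and not X or Z and not Z
    = not Y and not X   (complement / identity)
E2: not (X and Y or not X and Y) and (not Z or Z) and not X
    = not (X and Y or not X and Y) and not X   (complement / identity)
    = not Y and not X   (distribution)
Both reduce to not Y and not X, so they are equivalent.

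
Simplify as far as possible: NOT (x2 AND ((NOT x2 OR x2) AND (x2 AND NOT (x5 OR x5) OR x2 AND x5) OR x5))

NOT (x2 AND ((NOT x2 OR x2) AND (x2 AND NOT (x5 OR x5) OR x2 AND x5) OR x5))
= NOT (x2 AND ((NOT x2 OR x2) AND (x2 AND NOT x5 OR x2 AND x5) OR x5))   [idempotence]
= NOT (x2 AND (x2 AND NOT x5 OR x2 AND x5 OR x5))   [complement / identity]
= NOT (x2 AND (x2 OR x5))   [distribution]
= NOT x2   [absorption]

NOT x2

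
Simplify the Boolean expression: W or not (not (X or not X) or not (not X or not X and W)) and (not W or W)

W or not (not (X or not X) or not (not X or not X and W)) and (not W or W)
= W or (X or not X) and (not X or not X and W) and (not W or W)
= W or (not X or not X and W) and (not W or W)
= W or not X and (not W or W)
= W or not X

W or not X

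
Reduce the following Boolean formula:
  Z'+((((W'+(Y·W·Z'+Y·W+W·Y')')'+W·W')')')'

Z'+W'

Z'+((((W'+(Y·W·Z'+Y·W+W·Y')')'+W·W')')')'
= Z'+(((W·(Y·W·Z'+Y·W+W·Y')+W·W')')')'   [De Morgan]
= Z'+(W·(Y·W·Z'+Y·W+W·Y')+W·W')'   [double negation]
= Z'+(W·(Y·W+W·Y')+W·W')'   [absorption]
= Z'+(W·W+W·W')'   [distribution]
= Z'+W'   [distribution]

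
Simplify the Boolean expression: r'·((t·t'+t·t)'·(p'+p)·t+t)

r'·((t·t'+t·t)'·(p'+p)·t+t)
= r'·(t'·(p'+p)·t+t)   — distribution
= r'·(t'·t+t)   — complement / identity
= r'·t   — complement / identity

r'·t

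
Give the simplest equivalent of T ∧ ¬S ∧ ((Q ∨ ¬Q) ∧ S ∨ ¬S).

T ∧ ¬S ∧ ((Q ∨ ¬Q) ∧ S ∨ ¬S)
= T ∧ ¬S ∧ (S ∨ ¬S)   [complement / identity]
= T ∧ ¬S   [complement / identity]

T ∧ ¬S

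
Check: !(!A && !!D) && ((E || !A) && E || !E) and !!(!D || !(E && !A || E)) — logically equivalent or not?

E1: !(!A && !!D) && ((E || !A) && E || !E)
    = !(!A && !!D) && (E || !E)   — absorption
    = (A || !D) && (E || !E)   — De Morgan
    = A || !D   — complement / identity
E2: !!(!D || !(E && !A || E))
    = !D || !(E && !A || E)   — double negation
    = !D || !E   — absorption
These differ: at A=0, D=1, E=0, E1 = 0 but E2 = 1.

No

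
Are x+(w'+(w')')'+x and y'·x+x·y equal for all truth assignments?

Yes

E1: x+(w'+(w')')'+x
    = x+w·w'+x   (De Morgan)
    = x+x   (complement / identity)
    = x   (idempotence)
E2: y'·x+x·y
    = x   (distribution)
Both reduce to x, so they are equivalent.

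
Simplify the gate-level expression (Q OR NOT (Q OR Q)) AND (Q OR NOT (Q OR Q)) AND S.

S

(Q OR NOT (Q OR Q)) AND (Q OR NOT (Q OR Q)) AND S
= (Q OR NOT (Q OR Q)) AND S   [idempotence]
= (Q OR NOT Q) AND S   [idempotence]
= S   [complement / identity]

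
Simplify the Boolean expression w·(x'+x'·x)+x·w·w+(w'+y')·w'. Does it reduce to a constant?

w·(x'+x'·x)+x·w·w+(w'+y')·w'
= w·(x'+x'·x)+x·w+(w'+y')·w'   — idempotence
= w·x'+x·w+(w'+y')·w'   — complement / identity
= w·x'+x·w+w'   — absorption
= w·(x'+x)+w'   — distribution
= w+w'   — complement / identity
= 1   — complement

1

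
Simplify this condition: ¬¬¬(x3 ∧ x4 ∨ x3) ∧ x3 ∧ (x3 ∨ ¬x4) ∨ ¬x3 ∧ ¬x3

¬x3

¬¬¬(x3 ∧ x4 ∨ x3) ∧ x3 ∧ (x3 ∨ ¬x4) ∨ ¬x3 ∧ ¬x3
= ¬¬¬(x3 ∧ x4 ∨ x3) ∧ x3 ∨ ¬x3 ∧ ¬x3   — absorption
= ¬¬¬x3 ∧ x3 ∨ ¬x3 ∧ ¬x3   — absorption
= ¬x3 ∧ x3 ∨ ¬x3 ∧ ¬x3   — double negation
= ¬x3   — distribution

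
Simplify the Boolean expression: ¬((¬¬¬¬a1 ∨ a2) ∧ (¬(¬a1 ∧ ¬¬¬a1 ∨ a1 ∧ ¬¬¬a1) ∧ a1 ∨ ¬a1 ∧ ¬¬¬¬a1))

¬a1

¬((¬¬¬¬a1 ∨ a2) ∧ (¬(¬a1 ∧ ¬¬¬a1 ∨ a1 ∧ ¬¬¬a1) ∧ a1 ∨ ¬a1 ∧ ¬¬¬¬a1))
= ¬((¬¬¬¬a1 ∨ a2) ∧ (¬¬¬¬a1 ∧ a1 ∨ ¬a1 ∧ ¬¬¬¬a1))   (distribution)
= ¬((¬¬¬¬a1 ∨ a2) ∧ ¬¬¬¬a1)   (distribution)
= ¬¬¬¬¬a1   (absorption)
= ¬¬¬a1   (double negation)
= ¬a1   (double negation)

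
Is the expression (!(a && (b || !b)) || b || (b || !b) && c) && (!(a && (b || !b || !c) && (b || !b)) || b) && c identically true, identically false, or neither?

(!(a && (b || !b)) || b || (b || !b) && c) && (!(a && (b || !b || !c) && (b || !b)) || b) && c
= (!(a && (b || !b)) || b || (b || !b) && c) && (!(a && (b || !b)) || b) && c   [absorption]
= (!(a && (b || !b)) || b || c) && (!(a && (b || !b)) || b) && c   [complement / identity]
= (!(a && (b || !b)) || b) && c   [absorption]
= (!a || b) && c   [complement / identity]
This depends on a, b, c, so it is not a constant.

neither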